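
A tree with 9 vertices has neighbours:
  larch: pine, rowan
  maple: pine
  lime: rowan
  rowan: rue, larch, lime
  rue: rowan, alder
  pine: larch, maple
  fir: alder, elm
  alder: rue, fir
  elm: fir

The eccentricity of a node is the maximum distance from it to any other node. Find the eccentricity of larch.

Distances from larch peak at 5, attained at elm.
larch – rowan – rue – alder – fir – elm

5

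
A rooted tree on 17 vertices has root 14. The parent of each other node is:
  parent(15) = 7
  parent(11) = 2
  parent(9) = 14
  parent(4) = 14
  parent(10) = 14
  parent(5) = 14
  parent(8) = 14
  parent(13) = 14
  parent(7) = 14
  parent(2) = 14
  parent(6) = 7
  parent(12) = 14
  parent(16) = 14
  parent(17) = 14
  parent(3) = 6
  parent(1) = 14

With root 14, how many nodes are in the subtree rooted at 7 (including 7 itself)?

7's subtree: {7, 6, 15, 3}, size 4.

4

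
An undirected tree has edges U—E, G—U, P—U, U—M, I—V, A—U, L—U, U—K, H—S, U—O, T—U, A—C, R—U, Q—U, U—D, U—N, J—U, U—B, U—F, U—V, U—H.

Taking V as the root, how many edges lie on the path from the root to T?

V–U–T — 2 edges.

2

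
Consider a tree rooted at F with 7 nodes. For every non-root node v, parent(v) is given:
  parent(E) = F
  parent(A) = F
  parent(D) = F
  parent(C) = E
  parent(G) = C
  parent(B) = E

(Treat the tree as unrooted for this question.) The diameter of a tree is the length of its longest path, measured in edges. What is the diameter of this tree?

BFS from G reaches D last, at distance 4; BFS from D confirms no node is farther.
Path: G-C-E-F-D.

4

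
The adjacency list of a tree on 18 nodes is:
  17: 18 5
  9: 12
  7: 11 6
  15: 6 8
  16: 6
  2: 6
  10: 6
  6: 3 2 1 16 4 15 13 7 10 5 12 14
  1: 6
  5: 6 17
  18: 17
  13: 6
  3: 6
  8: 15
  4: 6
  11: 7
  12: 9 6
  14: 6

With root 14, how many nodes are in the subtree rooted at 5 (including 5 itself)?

3

The subtree rooted at 5 contains: 5, 17, 18 — 3 nodes.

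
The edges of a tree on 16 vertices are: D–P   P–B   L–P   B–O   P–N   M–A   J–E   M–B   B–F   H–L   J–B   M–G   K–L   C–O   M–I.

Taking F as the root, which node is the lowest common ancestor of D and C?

B

Path D→root: D P B F; path C→root: C O B F.
First common node: B.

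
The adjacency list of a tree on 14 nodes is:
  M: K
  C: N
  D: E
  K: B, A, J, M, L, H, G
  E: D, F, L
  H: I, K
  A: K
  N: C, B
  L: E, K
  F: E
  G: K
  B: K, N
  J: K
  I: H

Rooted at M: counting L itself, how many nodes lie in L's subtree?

4

Descendants of L (including itself): L, E, F, D. That's 4.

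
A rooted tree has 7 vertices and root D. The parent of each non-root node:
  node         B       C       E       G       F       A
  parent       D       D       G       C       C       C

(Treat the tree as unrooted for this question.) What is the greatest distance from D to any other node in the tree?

3

Distances from D peak at 3, attained at E.
D-C-G-E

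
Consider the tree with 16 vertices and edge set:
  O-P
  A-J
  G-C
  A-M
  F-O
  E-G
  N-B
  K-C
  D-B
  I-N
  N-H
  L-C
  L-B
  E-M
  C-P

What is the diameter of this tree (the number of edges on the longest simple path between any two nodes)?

BFS from J reaches I last, at distance 9; BFS from I confirms no node is farther.
Path: J-A-M-E-G-C-L-B-N-I.

9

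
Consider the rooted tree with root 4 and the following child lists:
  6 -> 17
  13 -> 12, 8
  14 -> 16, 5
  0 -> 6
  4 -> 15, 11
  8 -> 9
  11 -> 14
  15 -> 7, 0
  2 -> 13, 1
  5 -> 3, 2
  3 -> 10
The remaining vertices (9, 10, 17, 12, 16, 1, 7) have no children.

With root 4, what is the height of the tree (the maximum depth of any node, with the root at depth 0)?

7

A deepest node is 9, reached by 4 → 11 → 14 → 5 → 2 → 13 → 8 → 9.
That path has 7 edges, so the height is 7.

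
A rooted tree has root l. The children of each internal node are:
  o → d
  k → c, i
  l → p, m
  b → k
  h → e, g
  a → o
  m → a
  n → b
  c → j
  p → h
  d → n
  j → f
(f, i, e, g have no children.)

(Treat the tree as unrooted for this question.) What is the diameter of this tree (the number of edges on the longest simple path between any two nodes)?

13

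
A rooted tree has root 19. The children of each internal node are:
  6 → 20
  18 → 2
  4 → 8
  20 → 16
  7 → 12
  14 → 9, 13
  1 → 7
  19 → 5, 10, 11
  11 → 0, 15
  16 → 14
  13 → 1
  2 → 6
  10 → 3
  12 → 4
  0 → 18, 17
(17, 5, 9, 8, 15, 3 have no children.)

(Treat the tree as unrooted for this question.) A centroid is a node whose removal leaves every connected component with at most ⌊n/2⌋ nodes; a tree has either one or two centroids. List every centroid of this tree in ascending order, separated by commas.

6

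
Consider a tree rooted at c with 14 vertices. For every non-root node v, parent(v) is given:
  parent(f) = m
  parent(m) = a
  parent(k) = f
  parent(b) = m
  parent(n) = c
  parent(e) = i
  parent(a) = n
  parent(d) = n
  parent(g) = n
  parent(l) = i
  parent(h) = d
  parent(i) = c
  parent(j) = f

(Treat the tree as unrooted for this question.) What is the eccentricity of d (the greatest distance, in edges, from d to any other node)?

5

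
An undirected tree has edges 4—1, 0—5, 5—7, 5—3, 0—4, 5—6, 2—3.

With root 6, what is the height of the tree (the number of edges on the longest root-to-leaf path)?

1 sits deepest: 6 – 5 – 0 – 4 – 1 — 4 edges from the root.

4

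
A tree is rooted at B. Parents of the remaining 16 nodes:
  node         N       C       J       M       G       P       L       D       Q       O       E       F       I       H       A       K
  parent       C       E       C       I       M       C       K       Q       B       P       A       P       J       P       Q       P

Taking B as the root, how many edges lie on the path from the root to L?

B → Q → A → E → C → P → K → L — 7 edges.

7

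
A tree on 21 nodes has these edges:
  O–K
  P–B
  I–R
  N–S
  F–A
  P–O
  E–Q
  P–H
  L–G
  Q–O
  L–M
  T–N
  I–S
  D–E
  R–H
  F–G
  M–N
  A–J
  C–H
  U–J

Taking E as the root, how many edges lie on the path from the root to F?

E–Q–O–P–H–R–I–S–N–M–L–G–F — 12 edges.

12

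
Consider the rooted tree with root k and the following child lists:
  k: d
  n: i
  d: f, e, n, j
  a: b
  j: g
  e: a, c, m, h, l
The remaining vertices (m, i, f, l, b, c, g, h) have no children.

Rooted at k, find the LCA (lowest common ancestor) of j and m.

d

Path j→root: j d k; path m→root: m e d k.
First common node: d.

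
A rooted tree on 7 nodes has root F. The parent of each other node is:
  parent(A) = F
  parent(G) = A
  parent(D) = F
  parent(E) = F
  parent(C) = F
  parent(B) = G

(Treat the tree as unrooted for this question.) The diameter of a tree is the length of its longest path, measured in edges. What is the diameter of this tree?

Starting from C, a farthest node is B at distance 4.
One longest path: C-F-A-G-B.
So the diameter is 4.

4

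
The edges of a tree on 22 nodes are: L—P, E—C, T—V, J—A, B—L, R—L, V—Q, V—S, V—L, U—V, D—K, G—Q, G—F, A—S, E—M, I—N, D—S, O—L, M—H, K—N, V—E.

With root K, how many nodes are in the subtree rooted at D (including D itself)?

19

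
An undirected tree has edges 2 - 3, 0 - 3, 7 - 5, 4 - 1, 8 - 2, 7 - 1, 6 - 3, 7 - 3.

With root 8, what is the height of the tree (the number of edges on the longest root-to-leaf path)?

The longest root-to-leaf path is 8-2-3-7-1-4 (5 edges).

5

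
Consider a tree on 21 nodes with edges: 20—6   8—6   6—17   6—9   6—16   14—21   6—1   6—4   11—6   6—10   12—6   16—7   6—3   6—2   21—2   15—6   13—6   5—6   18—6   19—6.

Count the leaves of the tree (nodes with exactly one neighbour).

17

Degree-1 nodes: 1, 3, 4, 5, 7, 8, 9, 10, 11, 12, 13, 14, 15, 17, 18, 19, 20 — 17 of them.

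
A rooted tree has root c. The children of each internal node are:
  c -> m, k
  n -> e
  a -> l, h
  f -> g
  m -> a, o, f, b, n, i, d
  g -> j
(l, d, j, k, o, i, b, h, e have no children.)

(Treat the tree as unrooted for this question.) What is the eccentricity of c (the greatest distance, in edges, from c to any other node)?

4

A farthest node from c is j.
The path c – m – f – g – j has 4 edges.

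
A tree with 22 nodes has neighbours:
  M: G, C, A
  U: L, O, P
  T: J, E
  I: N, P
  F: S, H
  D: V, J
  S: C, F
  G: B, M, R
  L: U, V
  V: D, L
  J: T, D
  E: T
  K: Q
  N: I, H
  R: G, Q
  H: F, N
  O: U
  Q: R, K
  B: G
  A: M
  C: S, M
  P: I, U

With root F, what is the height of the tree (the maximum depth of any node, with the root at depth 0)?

11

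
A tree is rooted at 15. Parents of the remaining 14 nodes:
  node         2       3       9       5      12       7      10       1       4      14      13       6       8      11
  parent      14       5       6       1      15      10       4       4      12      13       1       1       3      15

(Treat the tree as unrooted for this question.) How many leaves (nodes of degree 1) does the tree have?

Degree-1 nodes: 2, 7, 8, 9, 11 — 5 of them.

5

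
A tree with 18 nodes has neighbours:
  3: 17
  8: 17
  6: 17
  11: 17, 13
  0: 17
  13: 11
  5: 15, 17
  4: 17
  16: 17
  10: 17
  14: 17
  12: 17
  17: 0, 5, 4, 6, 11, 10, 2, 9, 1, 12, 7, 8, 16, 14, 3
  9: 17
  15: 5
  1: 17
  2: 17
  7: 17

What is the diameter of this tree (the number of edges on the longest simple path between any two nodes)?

4

BFS from 15 reaches 13 last, at distance 4; BFS from 13 confirms no node is farther.
Path: 15–5–17–11–13.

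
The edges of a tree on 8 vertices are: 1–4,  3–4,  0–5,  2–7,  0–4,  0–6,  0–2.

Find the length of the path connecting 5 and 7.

3

5 - 0 - 2 - 7: 3 edges.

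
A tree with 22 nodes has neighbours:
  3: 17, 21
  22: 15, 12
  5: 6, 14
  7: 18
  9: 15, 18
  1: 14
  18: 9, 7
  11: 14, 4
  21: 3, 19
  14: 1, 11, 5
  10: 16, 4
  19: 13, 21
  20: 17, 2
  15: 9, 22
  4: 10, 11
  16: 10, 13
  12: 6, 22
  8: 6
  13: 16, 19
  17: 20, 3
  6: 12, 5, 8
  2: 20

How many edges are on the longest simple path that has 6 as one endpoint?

13

The node farthest from 6 is 2, via 6-5-14-11-4-10-16-13-19-21-3-17-20-2 — 13 edges.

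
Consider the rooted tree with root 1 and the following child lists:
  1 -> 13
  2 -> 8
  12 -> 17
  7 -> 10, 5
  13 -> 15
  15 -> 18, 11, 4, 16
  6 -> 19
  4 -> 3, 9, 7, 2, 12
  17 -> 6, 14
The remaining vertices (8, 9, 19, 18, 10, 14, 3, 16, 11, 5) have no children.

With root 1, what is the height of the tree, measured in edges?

7

A deepest node is 19, reached by 1-13-15-4-12-17-6-19.
That path has 7 edges, so the height is 7.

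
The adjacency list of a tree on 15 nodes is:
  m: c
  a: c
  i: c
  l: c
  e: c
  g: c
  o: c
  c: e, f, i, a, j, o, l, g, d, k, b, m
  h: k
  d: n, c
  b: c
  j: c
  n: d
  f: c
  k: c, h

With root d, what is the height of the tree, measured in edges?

The longest root-to-leaf path is d–c–k–h (3 edges).

3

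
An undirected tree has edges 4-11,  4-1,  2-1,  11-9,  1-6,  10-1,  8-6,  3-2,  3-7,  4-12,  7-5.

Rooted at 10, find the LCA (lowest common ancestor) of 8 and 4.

8's ancestor chain is 8, 6, 1, 10 and 4's is 4, 1, 10; they first meet at 1.

1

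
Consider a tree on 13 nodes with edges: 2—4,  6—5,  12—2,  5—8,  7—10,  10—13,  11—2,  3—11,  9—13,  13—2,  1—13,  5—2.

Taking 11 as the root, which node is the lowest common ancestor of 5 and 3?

Path 5→root: 5 2 11; path 3→root: 3 11.
First common node: 11.

11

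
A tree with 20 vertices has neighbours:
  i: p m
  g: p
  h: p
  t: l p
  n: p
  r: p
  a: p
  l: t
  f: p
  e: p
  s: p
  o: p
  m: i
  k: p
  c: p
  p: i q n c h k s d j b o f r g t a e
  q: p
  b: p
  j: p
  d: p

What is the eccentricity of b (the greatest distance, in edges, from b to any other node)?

3

Distances from b peak at 3, attained at m (l also at distance 3).
b – p – i – m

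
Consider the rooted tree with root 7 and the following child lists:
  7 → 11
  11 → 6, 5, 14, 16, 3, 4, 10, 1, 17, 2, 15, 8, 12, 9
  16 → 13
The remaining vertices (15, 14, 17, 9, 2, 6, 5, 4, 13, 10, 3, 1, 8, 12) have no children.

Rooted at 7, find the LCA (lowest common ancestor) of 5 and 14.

Ancestors of 5 (toward the root): 5, 11, 7.
Ancestors of 14: 14, 11, 7.
The deepest node appearing in both lists is 11.

11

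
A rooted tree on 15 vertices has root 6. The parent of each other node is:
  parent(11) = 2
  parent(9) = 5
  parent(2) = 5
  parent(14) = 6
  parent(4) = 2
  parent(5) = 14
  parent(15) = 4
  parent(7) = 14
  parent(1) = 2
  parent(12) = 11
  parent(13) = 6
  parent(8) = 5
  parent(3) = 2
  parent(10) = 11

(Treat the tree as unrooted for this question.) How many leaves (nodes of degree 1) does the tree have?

9

The leaves are 1, 3, 7, 8, 9, 10, 12, 13, 15.
That is 9 leaves.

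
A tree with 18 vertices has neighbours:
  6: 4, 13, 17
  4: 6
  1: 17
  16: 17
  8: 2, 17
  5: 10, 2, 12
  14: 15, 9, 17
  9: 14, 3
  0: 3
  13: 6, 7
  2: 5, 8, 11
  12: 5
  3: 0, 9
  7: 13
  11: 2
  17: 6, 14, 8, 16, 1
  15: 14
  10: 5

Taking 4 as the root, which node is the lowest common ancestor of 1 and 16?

Path 1→root: 1 17 6 4; path 16→root: 16 17 6 4.
First common node: 17.

17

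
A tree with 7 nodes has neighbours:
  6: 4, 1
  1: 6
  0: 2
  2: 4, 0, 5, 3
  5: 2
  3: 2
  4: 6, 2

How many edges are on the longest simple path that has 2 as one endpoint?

3

A farthest node from 2 is 1.
The path 2 – 4 – 6 – 1 has 3 edges.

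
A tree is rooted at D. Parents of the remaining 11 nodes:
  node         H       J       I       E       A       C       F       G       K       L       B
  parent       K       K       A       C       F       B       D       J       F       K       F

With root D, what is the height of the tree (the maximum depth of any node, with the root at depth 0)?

E sits deepest: D-F-B-C-E — 4 edges from the root.

4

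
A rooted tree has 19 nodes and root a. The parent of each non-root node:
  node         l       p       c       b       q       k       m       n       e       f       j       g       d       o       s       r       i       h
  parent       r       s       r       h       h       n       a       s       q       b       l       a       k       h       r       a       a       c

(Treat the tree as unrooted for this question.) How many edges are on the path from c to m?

The path is c – r – a – m, which has 3 edges.

3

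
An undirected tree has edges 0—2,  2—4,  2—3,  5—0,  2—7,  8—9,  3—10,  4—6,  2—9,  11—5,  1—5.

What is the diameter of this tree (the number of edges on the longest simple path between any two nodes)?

Starting from 1, a farthest node is 10 at distance 5.
One longest path: 1 - 5 - 0 - 2 - 3 - 10.
So the diameter is 5.

5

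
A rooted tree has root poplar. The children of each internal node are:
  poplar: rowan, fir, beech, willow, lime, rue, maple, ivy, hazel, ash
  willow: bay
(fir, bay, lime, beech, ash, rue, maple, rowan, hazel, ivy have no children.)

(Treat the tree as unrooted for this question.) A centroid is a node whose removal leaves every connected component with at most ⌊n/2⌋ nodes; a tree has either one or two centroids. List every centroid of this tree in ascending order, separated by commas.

If poplar is removed the pieces have sizes 2, 1, 1, 1, 1, 1, 1, 1, 1, 1, all ≤ ⌊12/2⌋ = 6.
Every other node leaves some component of size > 6, so the centroid is unique.

poplar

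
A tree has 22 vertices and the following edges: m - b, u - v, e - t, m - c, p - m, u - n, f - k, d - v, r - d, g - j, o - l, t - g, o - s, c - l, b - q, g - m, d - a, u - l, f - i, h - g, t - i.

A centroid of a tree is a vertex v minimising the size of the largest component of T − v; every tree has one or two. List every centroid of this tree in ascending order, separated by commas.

m

Removing m splits the tree into components of sizes 10, 8, 2, 1; the largest is 10 ≤ ⌊22/2⌋ = 11.
No neighbour of m does as well, so m is the unique centroid.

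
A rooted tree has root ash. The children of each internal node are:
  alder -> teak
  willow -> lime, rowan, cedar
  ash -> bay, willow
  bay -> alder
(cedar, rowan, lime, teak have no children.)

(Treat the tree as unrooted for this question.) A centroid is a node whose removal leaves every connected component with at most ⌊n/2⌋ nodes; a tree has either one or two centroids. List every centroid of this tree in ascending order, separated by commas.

ash, willow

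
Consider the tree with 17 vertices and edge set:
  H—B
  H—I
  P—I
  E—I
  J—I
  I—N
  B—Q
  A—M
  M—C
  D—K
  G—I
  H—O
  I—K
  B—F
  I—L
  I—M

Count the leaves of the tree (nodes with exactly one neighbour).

12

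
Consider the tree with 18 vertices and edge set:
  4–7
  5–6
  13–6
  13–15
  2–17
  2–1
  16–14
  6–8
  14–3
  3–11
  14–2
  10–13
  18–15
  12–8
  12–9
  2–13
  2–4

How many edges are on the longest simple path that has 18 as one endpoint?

6

Distances from 18 peak at 6, attained at 9 (11 also at distance 6).
18–15–13–6–8–12–9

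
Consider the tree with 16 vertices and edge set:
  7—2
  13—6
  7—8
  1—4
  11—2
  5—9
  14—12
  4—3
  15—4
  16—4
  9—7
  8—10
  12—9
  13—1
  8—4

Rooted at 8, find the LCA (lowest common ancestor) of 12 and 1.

Path 12→root: 12 9 7 8; path 1→root: 1 4 8.
First common node: 8.

8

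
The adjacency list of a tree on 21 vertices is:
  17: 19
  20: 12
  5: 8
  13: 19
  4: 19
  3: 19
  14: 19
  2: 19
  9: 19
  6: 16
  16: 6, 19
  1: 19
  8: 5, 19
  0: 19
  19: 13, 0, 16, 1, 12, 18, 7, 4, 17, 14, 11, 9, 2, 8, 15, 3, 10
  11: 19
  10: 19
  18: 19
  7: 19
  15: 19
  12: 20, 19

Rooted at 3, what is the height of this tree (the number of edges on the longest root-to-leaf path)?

3

The longest root-to-leaf path is 3 – 19 – 12 – 20 (3 edges).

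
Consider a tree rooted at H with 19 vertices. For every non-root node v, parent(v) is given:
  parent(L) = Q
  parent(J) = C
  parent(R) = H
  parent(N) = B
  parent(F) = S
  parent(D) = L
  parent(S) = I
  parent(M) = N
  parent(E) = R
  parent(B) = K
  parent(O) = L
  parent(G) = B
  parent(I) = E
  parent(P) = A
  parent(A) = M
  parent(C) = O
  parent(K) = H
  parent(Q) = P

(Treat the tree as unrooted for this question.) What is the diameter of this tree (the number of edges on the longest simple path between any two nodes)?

16

BFS from J reaches F last, at distance 16; BFS from F confirms no node is farther.
Path: J - C - O - L - Q - P - A - M - N - B - K - H - R - E - I - S - F.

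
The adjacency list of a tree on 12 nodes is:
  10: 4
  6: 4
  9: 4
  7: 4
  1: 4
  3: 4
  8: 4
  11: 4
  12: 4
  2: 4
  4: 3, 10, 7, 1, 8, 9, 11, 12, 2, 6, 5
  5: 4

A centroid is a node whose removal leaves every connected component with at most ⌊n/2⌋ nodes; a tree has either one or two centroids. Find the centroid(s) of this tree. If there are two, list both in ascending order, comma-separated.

Removing 4 splits the tree into components of sizes 1, 1, 1, 1, 1, 1, 1, 1, 1, 1, 1; the largest is 1 ≤ ⌊12/2⌋ = 6.
Every other node leaves some component of size > 6, so the centroid is unique.

4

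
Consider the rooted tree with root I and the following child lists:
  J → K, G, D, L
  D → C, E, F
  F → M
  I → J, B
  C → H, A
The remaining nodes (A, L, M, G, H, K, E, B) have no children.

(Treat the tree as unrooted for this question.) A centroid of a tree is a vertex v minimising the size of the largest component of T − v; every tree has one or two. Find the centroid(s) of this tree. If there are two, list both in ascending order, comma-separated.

D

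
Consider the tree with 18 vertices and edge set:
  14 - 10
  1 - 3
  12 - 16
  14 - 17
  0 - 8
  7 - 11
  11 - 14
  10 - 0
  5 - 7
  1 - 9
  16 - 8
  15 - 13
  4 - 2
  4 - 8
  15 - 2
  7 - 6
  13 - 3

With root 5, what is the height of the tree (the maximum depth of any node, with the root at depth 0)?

13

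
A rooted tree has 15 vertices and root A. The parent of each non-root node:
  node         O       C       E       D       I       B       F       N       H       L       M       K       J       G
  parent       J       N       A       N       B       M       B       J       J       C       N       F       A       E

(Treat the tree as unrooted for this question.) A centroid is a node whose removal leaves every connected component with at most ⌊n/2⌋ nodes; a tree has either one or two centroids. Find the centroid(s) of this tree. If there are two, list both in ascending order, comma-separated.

If N is removed the pieces have sizes 6, 5, 2, 1, all ≤ ⌊15/2⌋ = 7.
No neighbour of N does as well, so N is the unique centroid.

N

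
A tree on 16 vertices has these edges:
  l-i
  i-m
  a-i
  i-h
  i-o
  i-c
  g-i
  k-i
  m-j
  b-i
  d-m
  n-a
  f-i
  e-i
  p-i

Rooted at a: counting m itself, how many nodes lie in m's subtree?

The subtree rooted at m contains: m, j, d — 3 nodes.

3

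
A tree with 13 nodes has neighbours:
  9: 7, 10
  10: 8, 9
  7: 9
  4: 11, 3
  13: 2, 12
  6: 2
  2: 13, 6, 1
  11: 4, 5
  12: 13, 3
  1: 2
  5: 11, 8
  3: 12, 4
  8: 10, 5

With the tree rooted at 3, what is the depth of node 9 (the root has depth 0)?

3 – 4 – 11 – 5 – 8 – 10 – 9 — 6 edges.

6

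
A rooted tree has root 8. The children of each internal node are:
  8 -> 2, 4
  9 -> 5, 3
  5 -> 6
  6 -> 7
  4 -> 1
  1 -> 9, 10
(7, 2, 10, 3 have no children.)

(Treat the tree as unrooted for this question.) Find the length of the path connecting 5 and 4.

5 - 9 - 1 - 4: 3 edges.

3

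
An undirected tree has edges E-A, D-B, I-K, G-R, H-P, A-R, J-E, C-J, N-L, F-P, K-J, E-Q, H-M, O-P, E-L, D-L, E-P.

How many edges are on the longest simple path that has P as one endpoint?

Distances from P peak at 4, attained at I (B, G also at distance 4).
P–E–J–K–I

4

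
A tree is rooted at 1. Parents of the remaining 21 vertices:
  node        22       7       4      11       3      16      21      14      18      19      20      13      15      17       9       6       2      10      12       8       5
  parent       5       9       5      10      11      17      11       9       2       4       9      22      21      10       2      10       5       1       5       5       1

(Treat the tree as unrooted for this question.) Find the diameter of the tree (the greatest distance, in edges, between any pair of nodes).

8

Starting from 15, a farthest node is 14 at distance 8.
One longest path: 15–21–11–10–1–5–2–9–14.
So the diameter is 8.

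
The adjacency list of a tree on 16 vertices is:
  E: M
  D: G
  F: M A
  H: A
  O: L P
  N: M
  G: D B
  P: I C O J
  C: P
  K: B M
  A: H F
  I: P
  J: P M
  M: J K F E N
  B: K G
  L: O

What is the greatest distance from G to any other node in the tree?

7

Distances from G peak at 7, attained at L.
G – B – K – M – J – P – O – L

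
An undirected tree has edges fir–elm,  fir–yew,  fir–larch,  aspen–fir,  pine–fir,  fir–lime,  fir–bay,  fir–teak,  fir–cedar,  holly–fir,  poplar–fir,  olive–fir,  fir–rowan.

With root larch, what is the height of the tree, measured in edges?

bay sits deepest: larch-fir-bay — 2 edges from the root.

2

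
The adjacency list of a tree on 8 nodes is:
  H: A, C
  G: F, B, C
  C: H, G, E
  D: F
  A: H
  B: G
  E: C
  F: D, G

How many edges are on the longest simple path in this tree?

A longest path is A - H - C - G - F - D, with 5 edges.

5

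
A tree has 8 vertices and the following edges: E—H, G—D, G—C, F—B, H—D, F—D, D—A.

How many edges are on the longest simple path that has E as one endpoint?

4

The node farthest from E is B (C also at distance 4), via E–H–D–F–B — 4 edges.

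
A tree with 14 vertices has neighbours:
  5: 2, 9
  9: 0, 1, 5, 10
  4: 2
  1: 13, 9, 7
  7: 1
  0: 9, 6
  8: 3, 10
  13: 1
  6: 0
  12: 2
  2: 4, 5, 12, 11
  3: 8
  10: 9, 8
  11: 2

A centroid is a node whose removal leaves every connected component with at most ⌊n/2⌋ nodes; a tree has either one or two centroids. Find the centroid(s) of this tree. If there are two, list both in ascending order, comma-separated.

9

Delete 9: the remaining components have sizes 5, 3, 3, 2. Max 5 ≤ 7, so 9 is a centroid.
Every other node leaves some component of size > 7, so the centroid is unique.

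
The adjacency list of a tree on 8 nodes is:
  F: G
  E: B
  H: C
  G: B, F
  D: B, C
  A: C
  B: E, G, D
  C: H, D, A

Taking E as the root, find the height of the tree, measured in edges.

4

A sits deepest: E-B-D-C-A — 4 edges from the root.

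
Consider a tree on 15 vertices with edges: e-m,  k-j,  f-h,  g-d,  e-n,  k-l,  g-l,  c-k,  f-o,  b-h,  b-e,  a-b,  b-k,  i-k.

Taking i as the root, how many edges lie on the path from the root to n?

Climbing from n to the root: n – e – b – k – i. That's 4 steps.

4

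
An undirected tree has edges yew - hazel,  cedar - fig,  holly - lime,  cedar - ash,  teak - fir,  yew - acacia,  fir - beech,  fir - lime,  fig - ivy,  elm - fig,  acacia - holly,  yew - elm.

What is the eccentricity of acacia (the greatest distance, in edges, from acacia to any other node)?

5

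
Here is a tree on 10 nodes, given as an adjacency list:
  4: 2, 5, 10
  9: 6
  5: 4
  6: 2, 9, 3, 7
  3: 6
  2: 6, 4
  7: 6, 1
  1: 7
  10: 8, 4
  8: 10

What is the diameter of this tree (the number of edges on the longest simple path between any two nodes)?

6

BFS from 8 reaches 1 last, at distance 6; BFS from 1 confirms no node is farther.
Path: 8-10-4-2-6-7-1.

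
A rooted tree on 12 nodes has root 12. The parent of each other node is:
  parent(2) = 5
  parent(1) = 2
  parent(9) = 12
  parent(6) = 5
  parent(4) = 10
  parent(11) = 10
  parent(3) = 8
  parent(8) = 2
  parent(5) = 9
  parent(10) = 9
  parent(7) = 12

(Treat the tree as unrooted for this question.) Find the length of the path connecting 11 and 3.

Walking from 11: 11 - 10 - 9 - 5 - 2 - 8 - 3. Length 6.

6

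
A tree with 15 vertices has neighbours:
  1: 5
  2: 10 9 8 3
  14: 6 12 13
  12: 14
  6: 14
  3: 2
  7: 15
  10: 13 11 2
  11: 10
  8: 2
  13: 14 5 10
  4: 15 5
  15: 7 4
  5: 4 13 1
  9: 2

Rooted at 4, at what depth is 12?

4 – 5 – 13 – 14 – 12 — 4 edges.

4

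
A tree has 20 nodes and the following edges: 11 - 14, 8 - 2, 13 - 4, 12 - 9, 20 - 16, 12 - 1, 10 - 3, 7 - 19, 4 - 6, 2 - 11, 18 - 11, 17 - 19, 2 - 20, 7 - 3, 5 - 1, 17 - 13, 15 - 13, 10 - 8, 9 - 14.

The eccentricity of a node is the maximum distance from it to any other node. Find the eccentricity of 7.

10

Distances from 7 peak at 10, attained at 5.
7 – 3 – 10 – 8 – 2 – 11 – 14 – 9 – 12 – 1 – 5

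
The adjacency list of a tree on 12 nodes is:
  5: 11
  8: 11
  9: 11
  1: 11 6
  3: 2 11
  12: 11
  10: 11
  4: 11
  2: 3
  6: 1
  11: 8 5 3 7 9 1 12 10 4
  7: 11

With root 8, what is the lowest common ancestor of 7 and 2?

11

7's ancestor chain is 7, 11, 8 and 2's is 2, 3, 11, 8; they first meet at 11.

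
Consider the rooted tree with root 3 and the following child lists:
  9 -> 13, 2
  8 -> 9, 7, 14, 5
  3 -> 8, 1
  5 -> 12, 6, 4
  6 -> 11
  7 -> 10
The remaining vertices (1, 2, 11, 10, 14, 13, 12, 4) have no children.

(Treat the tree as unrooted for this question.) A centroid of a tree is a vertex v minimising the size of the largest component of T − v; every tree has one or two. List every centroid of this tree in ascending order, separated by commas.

8

Delete 8: the remaining components have sizes 5, 3, 2, 2, 1. Max 5 ≤ 7, so 8 is a centroid.
Every other node leaves some component of size > 7, so the centroid is unique.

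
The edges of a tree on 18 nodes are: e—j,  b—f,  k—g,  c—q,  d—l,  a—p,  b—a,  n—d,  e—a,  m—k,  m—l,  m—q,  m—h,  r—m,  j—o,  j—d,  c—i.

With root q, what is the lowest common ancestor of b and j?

Path b→root: b a e j d l m q; path j→root: j d l m q.
First common node: j.

j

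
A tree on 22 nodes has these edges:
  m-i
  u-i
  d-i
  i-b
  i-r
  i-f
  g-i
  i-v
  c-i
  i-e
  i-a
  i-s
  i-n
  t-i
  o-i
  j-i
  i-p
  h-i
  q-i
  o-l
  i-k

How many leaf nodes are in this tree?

20

Degree-1 nodes: a, b, c, d, e, f, g, h, j, k, l, m, n, p, q, r, s, t, u, v — 20 of them.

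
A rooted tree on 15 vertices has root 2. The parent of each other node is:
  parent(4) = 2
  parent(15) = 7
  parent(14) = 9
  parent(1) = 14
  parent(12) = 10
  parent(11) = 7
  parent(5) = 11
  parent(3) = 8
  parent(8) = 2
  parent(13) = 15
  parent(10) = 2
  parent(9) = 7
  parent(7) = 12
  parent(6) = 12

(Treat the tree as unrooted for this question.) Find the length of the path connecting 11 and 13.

3

The path is 11 – 7 – 15 – 13, which has 3 edges.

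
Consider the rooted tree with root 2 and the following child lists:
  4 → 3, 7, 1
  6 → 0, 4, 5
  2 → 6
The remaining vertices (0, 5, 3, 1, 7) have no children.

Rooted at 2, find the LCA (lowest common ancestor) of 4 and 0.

Path 4→root: 4 6 2; path 0→root: 0 6 2.
First common node: 6.

6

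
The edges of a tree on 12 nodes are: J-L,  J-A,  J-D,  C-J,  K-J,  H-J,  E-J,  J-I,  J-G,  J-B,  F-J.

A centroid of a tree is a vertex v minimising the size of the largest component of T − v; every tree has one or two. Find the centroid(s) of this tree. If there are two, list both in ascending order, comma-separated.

J

Removing J splits the tree into components of sizes 1, 1, 1, 1, 1, 1, 1, 1, 1, 1, 1; the largest is 1 ≤ ⌊12/2⌋ = 6.
No neighbour of J does as well, so J is the unique centroid.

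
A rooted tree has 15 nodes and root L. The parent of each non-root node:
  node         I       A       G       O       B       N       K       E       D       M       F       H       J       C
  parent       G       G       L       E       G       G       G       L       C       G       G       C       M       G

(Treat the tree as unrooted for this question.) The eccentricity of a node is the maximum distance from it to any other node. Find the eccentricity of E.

4

The node farthest from E is D (J, H also at distance 4), via E-L-G-C-D — 4 edges.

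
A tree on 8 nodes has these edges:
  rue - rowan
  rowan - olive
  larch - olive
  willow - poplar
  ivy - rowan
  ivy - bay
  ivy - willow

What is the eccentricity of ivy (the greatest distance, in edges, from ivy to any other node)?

A farthest node from ivy is larch.
The path ivy–rowan–olive–larch has 3 edges.

3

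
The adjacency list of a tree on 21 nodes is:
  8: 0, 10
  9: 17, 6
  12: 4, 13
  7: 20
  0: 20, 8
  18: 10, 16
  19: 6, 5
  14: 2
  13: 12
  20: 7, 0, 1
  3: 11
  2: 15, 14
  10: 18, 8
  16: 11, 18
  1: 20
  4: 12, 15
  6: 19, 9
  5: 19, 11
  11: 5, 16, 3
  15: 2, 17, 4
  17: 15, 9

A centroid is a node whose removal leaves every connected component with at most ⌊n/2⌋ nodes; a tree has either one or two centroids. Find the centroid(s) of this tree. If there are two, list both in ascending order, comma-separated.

5

Removing 5 splits the tree into components of sizes 10, 10; the largest is 10 ≤ ⌊21/2⌋ = 10.
Every other node leaves some component of size > 10, so the centroid is unique.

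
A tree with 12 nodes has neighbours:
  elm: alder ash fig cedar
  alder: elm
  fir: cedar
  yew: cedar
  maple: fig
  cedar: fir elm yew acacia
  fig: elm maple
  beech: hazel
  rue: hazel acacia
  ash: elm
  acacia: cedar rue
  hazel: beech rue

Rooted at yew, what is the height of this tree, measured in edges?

5

A deepest node is beech, reached by yew – cedar – acacia – rue – hazel – beech.
That path has 5 edges, so the height is 5.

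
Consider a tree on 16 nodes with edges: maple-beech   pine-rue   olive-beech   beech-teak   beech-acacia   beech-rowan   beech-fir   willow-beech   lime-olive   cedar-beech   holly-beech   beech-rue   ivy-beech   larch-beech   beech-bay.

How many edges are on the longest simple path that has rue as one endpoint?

Distances from rue peak at 3, attained at lime.
rue-beech-olive-lime

3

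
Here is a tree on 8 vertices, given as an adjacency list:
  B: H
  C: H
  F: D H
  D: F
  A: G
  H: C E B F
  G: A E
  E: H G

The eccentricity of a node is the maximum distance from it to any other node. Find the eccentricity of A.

5

A farthest node from A is D.
The path A–G–E–H–F–D has 5 edges.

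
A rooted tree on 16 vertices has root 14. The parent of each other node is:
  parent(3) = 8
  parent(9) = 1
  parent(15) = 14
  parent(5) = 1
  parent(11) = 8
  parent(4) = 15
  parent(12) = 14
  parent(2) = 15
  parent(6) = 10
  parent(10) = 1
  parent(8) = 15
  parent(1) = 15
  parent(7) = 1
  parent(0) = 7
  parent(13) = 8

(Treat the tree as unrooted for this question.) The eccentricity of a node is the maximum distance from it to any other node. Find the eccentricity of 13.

Distances from 13 peak at 5, attained at 0 (6 also at distance 5).
13 – 8 – 15 – 1 – 7 – 0

5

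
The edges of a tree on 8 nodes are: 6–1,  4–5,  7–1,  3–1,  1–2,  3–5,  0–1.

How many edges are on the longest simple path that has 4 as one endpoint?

Distances from 4 peak at 4, attained at 6 (0, 2, 7 also at distance 4).
4-5-3-1-6

4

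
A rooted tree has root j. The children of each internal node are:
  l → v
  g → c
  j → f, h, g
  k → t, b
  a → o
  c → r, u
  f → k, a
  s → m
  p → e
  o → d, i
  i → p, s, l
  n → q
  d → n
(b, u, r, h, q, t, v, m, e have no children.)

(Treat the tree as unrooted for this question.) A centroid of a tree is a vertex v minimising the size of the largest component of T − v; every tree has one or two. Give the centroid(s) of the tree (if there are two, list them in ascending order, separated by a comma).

a, o

If a is removed the pieces have sizes 11, 10, all ≤ ⌊22/2⌋ = 11.
o is adjacent to a and is also a centroid (the largest component after removing it is likewise 11).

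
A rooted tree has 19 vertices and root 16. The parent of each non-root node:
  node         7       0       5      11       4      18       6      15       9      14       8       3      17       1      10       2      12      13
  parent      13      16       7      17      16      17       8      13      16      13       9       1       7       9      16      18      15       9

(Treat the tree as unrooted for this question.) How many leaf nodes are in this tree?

10

The leaves are 0, 2, 3, 4, 5, 6, 10, 11, 12, 14.
That is 10 leaves.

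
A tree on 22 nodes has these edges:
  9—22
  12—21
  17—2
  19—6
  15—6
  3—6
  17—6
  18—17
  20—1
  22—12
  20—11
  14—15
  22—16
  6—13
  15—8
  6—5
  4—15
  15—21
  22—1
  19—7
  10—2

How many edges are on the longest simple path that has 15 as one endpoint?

A farthest node from 15 is 11.
The path 15-21-12-22-1-20-11 has 6 edges.

6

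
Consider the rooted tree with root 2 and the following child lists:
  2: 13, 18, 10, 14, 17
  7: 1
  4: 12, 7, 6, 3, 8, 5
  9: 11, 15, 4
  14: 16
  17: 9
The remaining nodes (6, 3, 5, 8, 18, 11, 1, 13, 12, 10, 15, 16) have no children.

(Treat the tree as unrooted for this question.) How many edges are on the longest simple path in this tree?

7

A longest path is 1–7–4–9–17–2–14–16, with 7 edges.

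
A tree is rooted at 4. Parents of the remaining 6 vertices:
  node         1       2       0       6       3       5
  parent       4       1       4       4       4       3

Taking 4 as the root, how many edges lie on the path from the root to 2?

Path from 4 to 2: 4–1–2, which has 2 edges.

2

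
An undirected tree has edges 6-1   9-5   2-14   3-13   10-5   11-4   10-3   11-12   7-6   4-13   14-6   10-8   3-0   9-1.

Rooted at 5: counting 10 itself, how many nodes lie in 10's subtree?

8

The subtree rooted at 10 contains: 10, 3, 8, 13, 0, 4, 11, 12 — 8 nodes.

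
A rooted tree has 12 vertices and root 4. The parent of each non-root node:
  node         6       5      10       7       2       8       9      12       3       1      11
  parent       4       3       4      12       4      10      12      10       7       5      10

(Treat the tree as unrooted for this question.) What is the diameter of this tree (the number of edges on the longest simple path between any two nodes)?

BFS from 1 reaches 2 last, at distance 7; BFS from 2 confirms no node is farther.
Path: 1–5–3–7–12–10–4–2.

7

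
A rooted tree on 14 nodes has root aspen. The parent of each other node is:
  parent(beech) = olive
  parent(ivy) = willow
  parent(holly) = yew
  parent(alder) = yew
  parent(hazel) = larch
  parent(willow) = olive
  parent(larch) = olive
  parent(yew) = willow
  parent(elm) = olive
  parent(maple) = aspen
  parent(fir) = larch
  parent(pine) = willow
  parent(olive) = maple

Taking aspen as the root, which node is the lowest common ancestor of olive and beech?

Ancestors of olive (toward the root): olive, maple, aspen.
Ancestors of beech: beech, olive, maple, aspen.
The deepest node appearing in both lists is olive.

olive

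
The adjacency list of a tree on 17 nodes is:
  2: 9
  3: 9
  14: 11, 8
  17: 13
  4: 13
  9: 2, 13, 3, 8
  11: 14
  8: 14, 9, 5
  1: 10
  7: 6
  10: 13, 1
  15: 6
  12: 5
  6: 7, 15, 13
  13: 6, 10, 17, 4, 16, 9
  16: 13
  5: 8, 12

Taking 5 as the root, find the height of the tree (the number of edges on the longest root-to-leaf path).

5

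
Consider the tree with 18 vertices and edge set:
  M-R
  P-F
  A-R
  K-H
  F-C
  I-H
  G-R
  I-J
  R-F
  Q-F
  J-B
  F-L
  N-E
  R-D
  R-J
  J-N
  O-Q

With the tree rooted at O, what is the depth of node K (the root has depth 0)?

7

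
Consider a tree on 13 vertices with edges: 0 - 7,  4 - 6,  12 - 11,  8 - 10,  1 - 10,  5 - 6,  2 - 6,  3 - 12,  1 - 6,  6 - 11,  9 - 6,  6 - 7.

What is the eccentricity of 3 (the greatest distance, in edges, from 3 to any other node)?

6

The node farthest from 3 is 8, via 3 – 12 – 11 – 6 – 1 – 10 – 8 — 6 edges.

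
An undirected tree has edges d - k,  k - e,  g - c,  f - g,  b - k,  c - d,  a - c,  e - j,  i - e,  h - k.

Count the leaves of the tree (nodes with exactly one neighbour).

Degree-1 nodes: a, b, f, h, i, j — 6 of them.

6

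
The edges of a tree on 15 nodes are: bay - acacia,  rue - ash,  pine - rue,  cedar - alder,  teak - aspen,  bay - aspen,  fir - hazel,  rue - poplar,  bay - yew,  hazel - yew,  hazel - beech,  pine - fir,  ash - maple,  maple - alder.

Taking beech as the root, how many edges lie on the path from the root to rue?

4

Climbing from rue to the root: rue → pine → fir → hazel → beech. That's 4 steps.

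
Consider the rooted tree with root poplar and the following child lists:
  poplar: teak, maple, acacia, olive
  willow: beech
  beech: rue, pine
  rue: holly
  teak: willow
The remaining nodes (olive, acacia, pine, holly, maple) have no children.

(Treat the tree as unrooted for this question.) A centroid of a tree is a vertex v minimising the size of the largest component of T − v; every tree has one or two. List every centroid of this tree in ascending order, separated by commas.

teak, willow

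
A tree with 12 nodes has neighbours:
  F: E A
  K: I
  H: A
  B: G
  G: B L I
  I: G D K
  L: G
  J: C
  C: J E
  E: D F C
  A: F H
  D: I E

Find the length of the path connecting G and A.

5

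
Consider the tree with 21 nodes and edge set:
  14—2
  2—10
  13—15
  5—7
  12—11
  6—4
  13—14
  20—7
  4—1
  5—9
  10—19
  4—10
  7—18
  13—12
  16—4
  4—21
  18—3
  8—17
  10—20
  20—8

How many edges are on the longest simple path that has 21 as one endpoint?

7

The node farthest from 21 is 11, via 21 – 4 – 10 – 2 – 14 – 13 – 12 – 11 — 7 edges.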